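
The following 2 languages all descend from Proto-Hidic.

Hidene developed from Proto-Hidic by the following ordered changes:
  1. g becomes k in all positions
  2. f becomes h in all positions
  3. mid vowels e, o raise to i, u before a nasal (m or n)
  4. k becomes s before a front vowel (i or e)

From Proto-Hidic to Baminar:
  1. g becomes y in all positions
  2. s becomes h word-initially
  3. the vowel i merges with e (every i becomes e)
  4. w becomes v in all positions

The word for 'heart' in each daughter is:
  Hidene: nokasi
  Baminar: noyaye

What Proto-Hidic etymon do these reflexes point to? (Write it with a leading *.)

Position 6: Hidene has i, Baminar has e. Taking the neighbouring segments as reconstructed: Hidene i can only go back to *i; Baminar e could go back to *e or *i — the one source consistent with every daughter is *i.
Position 5: Hidene has s, Baminar has y. Taking the neighbouring segments as reconstructed: Hidene s could go back to *k or *g or *s; Baminar y could go back to *g or *y — the one source consistent with every daughter is *g.
Continuing position by position gives *nogagi; check it forward:
Hidene: *nogagi
  nogagi → nokaki   [unconditioned shift]
  nokaki (rule 2 does not apply)
  nokaki (rule 3 does not apply)
  nokaki → nokasi   [palatalisation]
  giving Hidene nokasi.
Baminar: *nogagi > noyayi > noyaye  (by unconditioned shift, vowel merger)
No other proto-form is consistent with every reflex, so the reconstruction is *nogagi.

*nogagi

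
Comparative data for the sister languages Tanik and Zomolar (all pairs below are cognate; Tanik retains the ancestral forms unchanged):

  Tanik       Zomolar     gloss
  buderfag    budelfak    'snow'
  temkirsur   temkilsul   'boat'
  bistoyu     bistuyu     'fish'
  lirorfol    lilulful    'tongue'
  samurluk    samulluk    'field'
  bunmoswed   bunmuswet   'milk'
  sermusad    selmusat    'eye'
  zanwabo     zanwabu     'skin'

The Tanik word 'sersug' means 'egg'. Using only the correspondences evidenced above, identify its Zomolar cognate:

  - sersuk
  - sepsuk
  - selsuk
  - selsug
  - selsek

temkirsur ~ temkilsul, samurluk ~ samulluk — Tanik r corresponds to Zomolar l after a vowel, before a consonant other than r, m, n, p, b, f, v.
buderfag ~ budelfak — Tanik g corresponds to Zomolar k word-finally.
Applying these to Tanik 'sersug':
  sersug → selsug   (r→l after a vowel, before a consonant other than r, m, n, p, b, f, v)
  selsug → selsuk   (g→k word-finally)
So the Zomolar cognate is 'selsuk'.

selsuk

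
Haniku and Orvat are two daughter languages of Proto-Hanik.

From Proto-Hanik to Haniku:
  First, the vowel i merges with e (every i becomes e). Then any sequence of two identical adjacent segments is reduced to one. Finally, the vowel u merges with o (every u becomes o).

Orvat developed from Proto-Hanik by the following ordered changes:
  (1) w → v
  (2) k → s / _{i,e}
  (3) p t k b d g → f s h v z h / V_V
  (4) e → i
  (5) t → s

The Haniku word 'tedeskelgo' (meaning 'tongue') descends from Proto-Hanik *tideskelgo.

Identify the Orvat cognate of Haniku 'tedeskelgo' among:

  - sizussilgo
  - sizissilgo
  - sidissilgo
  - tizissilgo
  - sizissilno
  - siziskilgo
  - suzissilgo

Orvat: start from *tideskelgo.
  rule 1: no change — tideskelgo
  rule 2 (palatalisation): tideskelgo → tidesselgo
  rule 3 (intervocalic lenition): tidesselgo → tizesselgo
  rule 4 (vowel merger): tizesselgo → tizissilgo
  rule 5 (unconditioned shift): tizissilgo → sizissilgo
  ⇒ Orvat sizissilgo

sizissilgo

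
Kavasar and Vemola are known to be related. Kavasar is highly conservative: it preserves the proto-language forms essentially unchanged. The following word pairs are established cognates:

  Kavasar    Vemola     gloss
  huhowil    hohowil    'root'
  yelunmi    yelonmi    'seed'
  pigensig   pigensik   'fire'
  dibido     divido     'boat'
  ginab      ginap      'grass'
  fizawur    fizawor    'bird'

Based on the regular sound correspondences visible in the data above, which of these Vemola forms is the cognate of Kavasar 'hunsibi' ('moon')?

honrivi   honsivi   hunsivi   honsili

yelunmi ~ yelonmi — Kavasar u corresponds to Vemola o after a consonant, before a nasal.
dibido ~ divido — Kavasar b corresponds to Vemola v between vowels (before a front vowel).
Applying these to Kavasar 'hunsibi':
  hunsibi → honsibi   (u→o after a consonant, before a nasal)
  honsibi → honsivi   (b→v between vowels (before a front vowel))
So the Vemola cognate is 'honsivi'.

honsivi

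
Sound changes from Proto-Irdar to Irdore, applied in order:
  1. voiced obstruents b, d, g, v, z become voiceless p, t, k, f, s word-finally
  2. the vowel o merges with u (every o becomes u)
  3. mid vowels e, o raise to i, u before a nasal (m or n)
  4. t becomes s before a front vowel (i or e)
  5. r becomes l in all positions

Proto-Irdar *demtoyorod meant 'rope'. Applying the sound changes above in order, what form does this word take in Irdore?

Irdore: *demtoyorod
  demtoyorod → demtoyorot   [final devoicing]
  demtoyorot → demtuyurut   [vowel merger]
  demtuyurut → dimtuyurut   [pre-nasal raising]
  dimtuyurut (rule 4 does not apply)
  dimtuyurut → dimtuyulut   [unconditioned shift]
  giving Irdore dimtuyulut.

dimtuyulut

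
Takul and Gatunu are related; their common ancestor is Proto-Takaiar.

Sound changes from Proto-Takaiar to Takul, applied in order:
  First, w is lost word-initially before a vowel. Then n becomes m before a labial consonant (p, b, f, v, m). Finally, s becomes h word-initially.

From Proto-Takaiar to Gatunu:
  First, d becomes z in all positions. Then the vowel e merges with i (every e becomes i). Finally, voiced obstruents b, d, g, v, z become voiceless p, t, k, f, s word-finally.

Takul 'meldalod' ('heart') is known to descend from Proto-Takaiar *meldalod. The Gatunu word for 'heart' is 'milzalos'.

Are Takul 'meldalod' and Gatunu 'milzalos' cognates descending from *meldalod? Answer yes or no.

yes

Derive the expected Gatunu reflex of *meldalod:
Gatunu: start from *meldalod.
  rule 1 (unconditioned shift): meldalod → melzaloz
  rule 2 (vowel merger): melzaloz → milzaloz
  rule 3 (final devoicing): milzaloz → milzalos
  ⇒ Gatunu milzalos
Gatunu 'milzalos' matches the regular reflex exactly, so the pair is cognate.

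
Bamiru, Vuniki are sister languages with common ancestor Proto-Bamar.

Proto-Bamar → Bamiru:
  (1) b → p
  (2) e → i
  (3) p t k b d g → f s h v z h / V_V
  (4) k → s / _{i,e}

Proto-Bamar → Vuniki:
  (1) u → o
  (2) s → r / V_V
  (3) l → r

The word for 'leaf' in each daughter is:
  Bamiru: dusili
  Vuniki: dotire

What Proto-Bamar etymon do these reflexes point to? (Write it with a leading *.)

*dutile

Position 3: Bamiru has s, Vuniki has t. Vuniki preserves t here (none of its changes turn any other segment into t), so the proto-segment is *t.
Position 5: Bamiru has l, Vuniki has r. Bamiru preserves l here (none of its changes turn any other segment into l), so the proto-segment is *l.
This points to *dutile. Verify forward in each daughter:
Bamiru: start from *dutile.
  rule 1: no change — dutile
  rule 2 (vowel merger): dutile → dutili
  rule 3 (intervocalic lenition): dutili → dusili
  rule 4: no change — dusili
  ⇒ Bamiru dusili
Vuniki: start from *dutile.
  rule 1 (vowel merger): dutile → dotile
  rule 2: no change — dotile
  rule 3 (unconditioned shift): dotile → dotire
  ⇒ Vuniki dotire
No other proto-form is consistent with every reflex, so the reconstruction is *dutile.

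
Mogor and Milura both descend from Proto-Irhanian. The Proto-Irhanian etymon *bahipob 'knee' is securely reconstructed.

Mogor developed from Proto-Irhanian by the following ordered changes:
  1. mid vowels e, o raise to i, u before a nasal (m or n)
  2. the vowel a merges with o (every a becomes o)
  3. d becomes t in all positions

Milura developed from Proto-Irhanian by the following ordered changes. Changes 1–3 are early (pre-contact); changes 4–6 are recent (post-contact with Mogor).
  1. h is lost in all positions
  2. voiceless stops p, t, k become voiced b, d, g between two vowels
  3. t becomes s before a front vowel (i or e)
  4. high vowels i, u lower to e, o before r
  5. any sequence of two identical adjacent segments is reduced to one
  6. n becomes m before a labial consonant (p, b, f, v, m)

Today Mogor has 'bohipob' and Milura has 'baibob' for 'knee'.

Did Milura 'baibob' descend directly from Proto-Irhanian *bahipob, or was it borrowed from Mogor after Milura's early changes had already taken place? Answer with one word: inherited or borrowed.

inherited

If inherited, *bahipob would pass through all of Milura's changes:
Milura: *bahipob
  bahipob → baipob   [h-loss]
  baipob → baibob   [intervocalic voicing]
  baibob (rule 3 does not apply)
  baibob (rule 4 does not apply)
  baibob (rule 5 does not apply)
  baibob (rule 6 does not apply)
  giving Milura baibob.
If borrowed from Mogor 'bohipob' after the early changes, it would undergo only the recent ones:
  rule 4 (pre-rhotic lowering): no change (bohipob)
  rule 5 (degemination): no change (bohipob)
  rule 6 (nasal place assimilation): no change (bohipob)
  ⇒ as a loan: bohipob
Milura 'baibob' matches the inherited outcome exactly, so it is an inherited cognate, not a loan.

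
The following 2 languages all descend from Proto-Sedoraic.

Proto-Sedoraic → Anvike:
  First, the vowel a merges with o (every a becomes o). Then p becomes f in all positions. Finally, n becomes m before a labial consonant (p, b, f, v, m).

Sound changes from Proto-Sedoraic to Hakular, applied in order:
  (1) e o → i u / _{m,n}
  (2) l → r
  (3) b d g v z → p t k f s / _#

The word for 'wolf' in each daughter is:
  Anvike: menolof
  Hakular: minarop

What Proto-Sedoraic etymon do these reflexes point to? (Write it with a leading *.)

Position 2: Anvike has e, Hakular has i. Anvike preserves e here (none of its changes turn any other segment into e), so the proto-segment is *e.
Position 5: Anvike has l, Hakular has r. Anvike preserves l here (none of its changes turn any other segment into l), so the proto-segment is *l.
Position 7: Anvike has f, Hakular has p. Taking the neighbouring segments as reconstructed: Anvike f could go back to *p or *f; Hakular p could go back to *p or *b — the one source consistent with every daughter is *p.
Continuing position by position gives *menalop; check it forward:
Anvike: *menalop > menolop > menolof  (by vowel merger, unconditioned shift)
Hakular: start from *menalop.
  rule 1 (pre-nasal raising): menalop → minalop
  rule 2 (unconditioned shift): minalop → minarop
  rule 3: no change — minarop
  ⇒ Hakular minarop
No other proto-form is consistent with every reflex, so the reconstruction is *menalop.

*menalop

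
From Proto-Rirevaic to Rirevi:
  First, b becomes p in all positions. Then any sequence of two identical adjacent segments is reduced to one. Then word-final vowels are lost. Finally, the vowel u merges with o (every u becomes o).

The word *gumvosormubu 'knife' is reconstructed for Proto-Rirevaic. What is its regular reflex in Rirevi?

gomvosormop

Rirevi: start from *gumvosormubu.
  rule 1 (unconditioned shift): gumvosormubu → gumvosormupu
  rule 2: no change — gumvosormupu
  rule 3 (apocope): gumvosormupu → gumvosormup
  rule 4 (vowel merger): gumvosormup → gomvosormop
  ⇒ Rirevi gomvosormop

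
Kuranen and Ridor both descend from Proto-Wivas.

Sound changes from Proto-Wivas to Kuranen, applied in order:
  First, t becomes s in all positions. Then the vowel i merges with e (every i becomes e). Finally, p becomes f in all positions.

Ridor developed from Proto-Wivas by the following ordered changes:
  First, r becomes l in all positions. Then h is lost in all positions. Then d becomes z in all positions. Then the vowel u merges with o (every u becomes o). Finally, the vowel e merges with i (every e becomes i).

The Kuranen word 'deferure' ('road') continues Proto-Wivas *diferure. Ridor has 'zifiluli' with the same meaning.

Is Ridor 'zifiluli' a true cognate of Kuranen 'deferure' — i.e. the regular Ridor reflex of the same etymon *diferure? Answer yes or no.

no

Derive the expected Ridor reflex of *diferure:
Ridor: *diferure
  diferure → difelule   [unconditioned shift]
  difelule (rule 2 does not apply)
  difelule → zifelule   [unconditioned shift]
  zifelule → zifelole   [vowel merger]
  zifelole → zifiloli   [vowel merger]
  giving Ridor zifiloli.
The regular Ridor reflex would be 'zifiloli', but the attested form is 'zifiluli'. The correspondence is irregular, so they are not cognates (the Ridor form has a different source).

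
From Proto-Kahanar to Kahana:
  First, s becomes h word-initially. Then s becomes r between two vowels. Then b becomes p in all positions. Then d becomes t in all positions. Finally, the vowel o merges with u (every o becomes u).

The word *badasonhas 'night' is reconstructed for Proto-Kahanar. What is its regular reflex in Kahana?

Kahana: *badasonhas
  badasonhas (rule 1 does not apply)
  badasonhas → badaronhas   [rhotacism]
  badaronhas → padaronhas   [unconditioned shift]
  padaronhas → pataronhas   [unconditioned shift]
  pataronhas → patarunhas   [vowel merger]
  giving Kahana patarunhas.

patarunhas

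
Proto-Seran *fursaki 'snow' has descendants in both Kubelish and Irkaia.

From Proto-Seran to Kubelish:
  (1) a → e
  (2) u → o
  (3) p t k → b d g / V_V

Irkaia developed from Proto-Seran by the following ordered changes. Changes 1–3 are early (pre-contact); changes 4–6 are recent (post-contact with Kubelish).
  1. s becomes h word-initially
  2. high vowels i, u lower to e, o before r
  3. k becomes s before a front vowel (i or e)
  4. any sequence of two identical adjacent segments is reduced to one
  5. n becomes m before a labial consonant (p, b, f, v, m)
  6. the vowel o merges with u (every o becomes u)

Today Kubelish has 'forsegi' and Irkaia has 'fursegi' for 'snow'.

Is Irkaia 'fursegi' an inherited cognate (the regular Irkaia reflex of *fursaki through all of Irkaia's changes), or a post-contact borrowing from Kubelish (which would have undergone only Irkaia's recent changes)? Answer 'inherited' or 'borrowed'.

If inherited, *fursaki would pass through all of Irkaia's changes:
Irkaia: *fursaki
  fursaki (rule 1 does not apply)
  fursaki → forsaki   [pre-rhotic lowering]
  forsaki → forsasi   [palatalisation]
  forsasi (rule 4 does not apply)
  forsasi (rule 5 does not apply)
  forsasi → fursasi   [vowel merger]
  giving Irkaia fursasi.
If borrowed from Kubelish 'forsegi' after the early changes, it would undergo only the recent ones:
  rule 4 (degemination): no change (forsegi)
  rule 5 (nasal place assimilation): no change (forsegi)
  rule 6 (vowel merger): forsegi → fursegi
  ⇒ as a loan: fursegi
Irkaia 'fursegi' matches the loan outcome 'fursegi', not the inherited 'fursasi' — it skipped the early Irkaia changes, so it was borrowed from Kubelish.

borrowed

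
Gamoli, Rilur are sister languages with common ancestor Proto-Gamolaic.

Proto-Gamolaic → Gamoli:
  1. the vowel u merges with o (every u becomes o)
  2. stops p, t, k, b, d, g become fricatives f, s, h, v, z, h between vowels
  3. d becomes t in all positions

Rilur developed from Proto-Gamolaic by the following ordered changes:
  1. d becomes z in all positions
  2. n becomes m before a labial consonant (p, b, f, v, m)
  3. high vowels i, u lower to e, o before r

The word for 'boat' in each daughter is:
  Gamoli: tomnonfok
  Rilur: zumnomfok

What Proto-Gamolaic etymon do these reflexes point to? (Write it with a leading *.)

Position 6: Gamoli has n, Rilur has m. Gamoli preserves n here (none of its changes turn any other segment into n), so the proto-segment is *n.
Position 2: Gamoli has o, Rilur has u. Rilur preserves u here (none of its changes turn any other segment into u), so the proto-segment is *u.
Position 1: Gamoli has t, Rilur has z. Taking the neighbouring segments as reconstructed: Gamoli t could go back to *t or *d; Rilur z could go back to *d or *z — the one source consistent with every daughter is *d.
The remaining positions agree across the daughters. Check the candidate against every language:
Gamoli: *dumnonfok
  dumnonfok → domnonfok   [vowel merger]
  domnonfok (rule 2 does not apply)
  domnonfok → tomnonfok   [unconditioned shift]
  giving Gamoli tomnonfok.
Rilur: *dumnonfok > zumnonfok > zumnomfok  (by unconditioned shift, nasal place assimilation)
*dumnonfok is the unique common source.

*dumnonfok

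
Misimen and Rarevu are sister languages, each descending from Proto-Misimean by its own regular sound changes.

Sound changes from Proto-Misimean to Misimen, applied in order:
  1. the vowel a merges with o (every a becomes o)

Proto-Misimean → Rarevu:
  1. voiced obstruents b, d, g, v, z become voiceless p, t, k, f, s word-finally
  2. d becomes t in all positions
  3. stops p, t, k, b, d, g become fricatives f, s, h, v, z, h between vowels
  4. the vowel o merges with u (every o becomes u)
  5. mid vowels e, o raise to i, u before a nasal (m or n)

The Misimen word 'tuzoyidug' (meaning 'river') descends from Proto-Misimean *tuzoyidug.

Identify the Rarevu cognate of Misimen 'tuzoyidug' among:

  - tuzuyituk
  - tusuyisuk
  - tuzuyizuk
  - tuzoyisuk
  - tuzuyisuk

Rarevu: *tuzoyidug
  tuzoyidug → tuzoyiduk   [final devoicing]
  tuzoyiduk → tuzoyituk   [unconditioned shift]
  tuzoyituk → tuzoyisuk   [intervocalic lenition]
  tuzoyisuk → tuzuyisuk   [vowel merger]
  tuzuyisuk (rule 5 does not apply)
  giving Rarevu tuzuyisuk.

tuzuyisuk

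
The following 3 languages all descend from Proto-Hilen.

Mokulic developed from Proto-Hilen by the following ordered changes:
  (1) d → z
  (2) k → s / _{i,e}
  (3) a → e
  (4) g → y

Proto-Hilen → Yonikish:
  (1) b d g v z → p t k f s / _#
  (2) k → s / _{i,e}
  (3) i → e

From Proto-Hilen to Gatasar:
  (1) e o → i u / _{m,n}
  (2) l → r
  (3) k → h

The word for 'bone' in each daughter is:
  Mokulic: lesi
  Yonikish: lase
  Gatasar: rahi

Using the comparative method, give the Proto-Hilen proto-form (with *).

Position 2: Mokulic has e, Yonikish has a, Gatasar has a. Yonikish preserves a here (none of its changes turn any other segment into a), so the proto-segment is *a.
Position 3: Mokulic has s, Yonikish has s, Gatasar has h. Taking the neighbouring segments as reconstructed: Mokulic s could go back to *k or *s; Yonikish s could go back to *k or *s; Gatasar h could go back to *k or *h — the one source consistent with every daughter is *k.
Position 4: Mokulic has i, Yonikish has e, Gatasar has i. Mokulic preserves i here (none of its changes turn any other segment into i), so the proto-segment is *i.
Continuing position by position gives *laki; check it forward:
Mokulic: *laki
  laki (rule 1 does not apply)
  laki → lasi   [palatalisation]
  lasi → lesi   [vowel merger]
  lesi (rule 4 does not apply)
  giving Mokulic lesi.
Yonikish: *laki > lasi > lase  (by palatalisation, vowel merger)
Gatasar: *laki
  laki (rule 1 does not apply)
  laki → raki   [unconditioned shift]
  raki → rahi   [unconditioned shift]
  giving Gatasar rahi.
*laki is the unique common source.

*laki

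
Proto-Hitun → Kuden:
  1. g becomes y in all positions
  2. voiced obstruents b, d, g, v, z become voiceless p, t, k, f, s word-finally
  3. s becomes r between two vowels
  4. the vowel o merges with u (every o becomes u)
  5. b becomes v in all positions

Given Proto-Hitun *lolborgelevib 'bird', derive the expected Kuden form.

Kuden: *lolborgelevib
  lolborgelevib → lolboryelevib   [unconditioned shift]
  lolboryelevib → lolboryelevip   [final devoicing]
  lolboryelevip (rule 3 does not apply)
  lolboryelevip → lulburyelevip   [vowel merger]
  lulburyelevip → lulvuryelevip   [unconditioned shift]
  giving Kuden lulvuryelevip.

lulvuryelevip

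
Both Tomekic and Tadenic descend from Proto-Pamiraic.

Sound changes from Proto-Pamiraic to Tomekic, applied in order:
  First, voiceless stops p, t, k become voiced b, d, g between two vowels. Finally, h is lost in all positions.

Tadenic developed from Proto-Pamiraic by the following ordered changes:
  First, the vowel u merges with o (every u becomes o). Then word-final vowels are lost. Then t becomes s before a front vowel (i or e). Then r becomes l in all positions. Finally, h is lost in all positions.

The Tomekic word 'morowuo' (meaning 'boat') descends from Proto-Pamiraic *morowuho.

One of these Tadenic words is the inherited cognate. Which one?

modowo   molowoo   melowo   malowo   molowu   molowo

molowo

Tadenic: start from *morowuho.
  rule 1 (vowel merger): morowuho → morowoho
  rule 2 (apocope): morowoho → morowoh
  rule 3: no change — morowoh
  rule 4 (unconditioned shift): morowoh → molowoh
  rule 5 (h-loss): molowoh → molowo
  ⇒ Tadenic molowo
The other candidates each miss or misapply at least one Tadenic change.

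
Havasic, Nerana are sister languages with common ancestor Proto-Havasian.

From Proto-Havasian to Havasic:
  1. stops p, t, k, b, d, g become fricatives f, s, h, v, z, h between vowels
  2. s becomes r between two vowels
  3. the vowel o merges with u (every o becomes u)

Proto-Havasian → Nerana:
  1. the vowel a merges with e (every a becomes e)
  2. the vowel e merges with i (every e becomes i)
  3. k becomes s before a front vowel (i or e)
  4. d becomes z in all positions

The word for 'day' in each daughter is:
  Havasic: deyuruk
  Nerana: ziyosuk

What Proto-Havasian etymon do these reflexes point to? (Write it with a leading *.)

Position 4: Havasic has u, Nerana has o. Nerana preserves o here (none of its changes turn any other segment into o), so the proto-segment is *o.
Position 1: Havasic has d, Nerana has z. Havasic preserves d here (none of its changes turn any other segment into d), so the proto-segment is *d.
This points to *deyosuk. Verify forward in each daughter:
Havasic: *deyosuk
  deyosuk (rule 1 does not apply)
  deyosuk → deyoruk   [rhotacism]
  deyoruk → deyuruk   [vowel merger]
  giving Havasic deyuruk.
Nerana: *deyosuk > diyosuk > ziyosuk  (by vowel merger, unconditioned shift)
Only *deyosuk yields all of Havasic deyuruk, Nerana ziyosuk.

*deyosuk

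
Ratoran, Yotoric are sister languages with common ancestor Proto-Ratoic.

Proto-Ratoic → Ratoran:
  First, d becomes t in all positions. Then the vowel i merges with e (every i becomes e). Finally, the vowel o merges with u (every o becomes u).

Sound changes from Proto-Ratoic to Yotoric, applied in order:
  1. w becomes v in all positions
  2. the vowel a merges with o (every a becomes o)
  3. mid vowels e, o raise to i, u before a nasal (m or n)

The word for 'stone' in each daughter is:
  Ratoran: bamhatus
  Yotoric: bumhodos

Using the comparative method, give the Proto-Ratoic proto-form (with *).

Position 7: Ratoran has u, Yotoric has o. Taking the neighbouring segments as reconstructed: Ratoran u could go back to *o or *u; Yotoric o could go back to *a or *o — the one source consistent with every daughter is *o.
Position 5: Ratoran has a, Yotoric has o. Ratoran preserves a here (none of its changes turn any other segment into a), so the proto-segment is *a.
Position 2: Ratoran has a, Yotoric has u. Ratoran preserves a here (none of its changes turn any other segment into a), so the proto-segment is *a.
Verify the candidate proto-form against each daughter:
Ratoran: start from *bamhados.
  rule 1 (unconditioned shift): bamhados → bamhatos
  rule 2: no change — bamhatos
  rule 3 (vowel merger): bamhatos → bamhatus
  ⇒ Ratoran bamhatus
Yotoric: *bamhados
  bamhados (rule 1 does not apply)
  bamhados → bomhodos   [vowel merger]
  bomhodos → bumhodos   [pre-nasal raising]
  giving Yotoric bumhodos.
Only *bamhados yields all of Ratoran bamhatus, Yotoric bumhodos.

*bamhados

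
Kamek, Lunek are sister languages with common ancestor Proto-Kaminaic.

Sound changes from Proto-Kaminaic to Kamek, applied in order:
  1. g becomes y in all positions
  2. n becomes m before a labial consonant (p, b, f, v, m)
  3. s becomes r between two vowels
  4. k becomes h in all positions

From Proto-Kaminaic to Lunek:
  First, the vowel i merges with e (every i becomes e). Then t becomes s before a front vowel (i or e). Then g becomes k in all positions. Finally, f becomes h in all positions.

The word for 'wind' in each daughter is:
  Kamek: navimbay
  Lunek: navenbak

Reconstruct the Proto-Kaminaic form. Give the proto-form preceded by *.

Position 8: Kamek has y, Lunek has k. Taking the neighbouring segments as reconstructed: Kamek y could go back to *g or *y; Lunek k could go back to *k or *g — the one source consistent with every daughter is *g.
Position 5: Kamek has m, Lunek has n. Lunek preserves n here (none of its changes turn any other segment into n), so the proto-segment is *n.
Position 4: Kamek has i, Lunek has e. Kamek preserves i here (none of its changes turn any other segment into i), so the proto-segment is *i.
The remaining positions agree across the daughters. Check the candidate against every language:
Kamek: *navinbag
  navinbag → navinbay   [unconditioned shift]
  navinbay → navimbay   [nasal place assimilation]
  navimbay (rule 3 does not apply)
  navimbay (rule 4 does not apply)
  giving Kamek navimbay.
Lunek: *navinbag
  navinbag → navenbag   [vowel merger]
  navenbag (rule 2 does not apply)
  navenbag → navenbak   [unconditioned shift]
  navenbak (rule 4 does not apply)
  giving Lunek navenbak.
*navinbag is the unique common source.

*navinbag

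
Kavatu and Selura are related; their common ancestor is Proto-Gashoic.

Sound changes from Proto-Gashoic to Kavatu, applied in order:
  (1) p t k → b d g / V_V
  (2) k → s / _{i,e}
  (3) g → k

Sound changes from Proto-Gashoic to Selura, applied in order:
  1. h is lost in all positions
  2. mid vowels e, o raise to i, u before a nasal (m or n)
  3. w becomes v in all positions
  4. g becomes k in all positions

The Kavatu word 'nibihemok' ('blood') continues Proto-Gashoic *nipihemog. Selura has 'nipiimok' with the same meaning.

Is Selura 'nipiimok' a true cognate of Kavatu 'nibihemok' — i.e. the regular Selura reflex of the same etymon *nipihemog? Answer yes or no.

Derive the expected Selura reflex of *nipihemog:
Selura: *nipihemog > nipiemog > nipiimog > nipiimok  (by h-loss, pre-nasal raising, unconditioned shift)
Selura 'nipiimok' matches the regular reflex exactly, so the pair is cognate.

yes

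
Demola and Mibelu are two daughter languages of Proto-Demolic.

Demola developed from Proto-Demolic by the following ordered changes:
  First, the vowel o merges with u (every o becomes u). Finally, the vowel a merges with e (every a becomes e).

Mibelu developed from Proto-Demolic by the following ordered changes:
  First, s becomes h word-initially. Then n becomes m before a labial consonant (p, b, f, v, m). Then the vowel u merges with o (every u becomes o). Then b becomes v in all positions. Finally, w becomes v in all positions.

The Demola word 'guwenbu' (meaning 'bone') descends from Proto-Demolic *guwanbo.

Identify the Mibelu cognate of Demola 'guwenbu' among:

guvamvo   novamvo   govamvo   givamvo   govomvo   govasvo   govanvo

Mibelu: start from *guwanbo.
  rule 1: no change — guwanbo
  rule 2 (nasal place assimilation): guwanbo → guwambo
  rule 3 (vowel merger): guwambo → gowambo
  rule 4 (unconditioned shift): gowambo → gowamvo
  rule 5 (unconditioned shift): gowamvo → govamvo
  ⇒ Mibelu govamvo
The other candidates each miss or misapply at least one Mibelu change.

govamvo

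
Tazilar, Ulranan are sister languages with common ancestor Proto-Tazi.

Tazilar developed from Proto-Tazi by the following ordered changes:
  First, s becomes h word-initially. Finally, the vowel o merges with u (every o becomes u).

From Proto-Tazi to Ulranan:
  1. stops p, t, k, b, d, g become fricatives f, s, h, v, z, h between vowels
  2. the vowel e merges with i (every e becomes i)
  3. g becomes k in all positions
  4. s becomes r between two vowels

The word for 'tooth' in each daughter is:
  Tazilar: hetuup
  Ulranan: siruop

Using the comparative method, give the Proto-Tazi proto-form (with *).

*setuop

Position 1: Tazilar has h, Ulranan has s. Taking the neighbouring segments as reconstructed: Tazilar h could go back to *s or *h; Ulranan s can only go back to *s — the one source consistent with every daughter is *s.
Position 5: Tazilar has u, Ulranan has o. Ulranan preserves o here (none of its changes turn any other segment into o), so the proto-segment is *o.
Position 2: Tazilar has e, Ulranan has i. Tazilar preserves e here (none of its changes turn any other segment into e), so the proto-segment is *e.
Verify the candidate proto-form against each daughter:
Tazilar: *setuop > hetuop > hetuup  (by debuccalisation, vowel merger)
Ulranan: *setuop > sesuop > sisuop > siruop  (by intervocalic lenition, vowel merger, rhotacism)
*setuop is the unique common source.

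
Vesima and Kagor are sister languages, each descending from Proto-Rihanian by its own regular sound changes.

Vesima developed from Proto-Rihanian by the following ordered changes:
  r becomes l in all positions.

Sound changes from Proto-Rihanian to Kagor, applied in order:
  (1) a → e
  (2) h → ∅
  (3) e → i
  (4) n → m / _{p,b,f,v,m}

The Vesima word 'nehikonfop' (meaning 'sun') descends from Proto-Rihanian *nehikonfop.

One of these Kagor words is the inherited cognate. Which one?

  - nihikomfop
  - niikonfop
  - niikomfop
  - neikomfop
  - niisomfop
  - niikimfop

Kagor: start from *nehikonfop.
  rule 1: no change — nehikonfop
  rule 2 (h-loss): nehikonfop → neikonfop
  rule 3 (vowel merger): neikonfop → niikonfop
  rule 4 (nasal place assimilation): niikonfop → niikomfop
  ⇒ Kagor niikomfop
The other candidates each miss or misapply at least one Kagor change.

niikomfop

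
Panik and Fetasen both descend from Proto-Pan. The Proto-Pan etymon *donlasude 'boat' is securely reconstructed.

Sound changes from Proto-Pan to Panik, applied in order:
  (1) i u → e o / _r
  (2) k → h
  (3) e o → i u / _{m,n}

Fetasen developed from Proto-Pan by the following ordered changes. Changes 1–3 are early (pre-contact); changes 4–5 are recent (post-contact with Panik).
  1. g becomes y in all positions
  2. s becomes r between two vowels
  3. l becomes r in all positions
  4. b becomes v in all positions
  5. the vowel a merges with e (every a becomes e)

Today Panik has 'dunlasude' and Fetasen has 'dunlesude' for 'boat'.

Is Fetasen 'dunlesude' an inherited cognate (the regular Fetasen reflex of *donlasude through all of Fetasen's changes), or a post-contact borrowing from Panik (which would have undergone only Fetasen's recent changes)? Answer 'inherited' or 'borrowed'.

borrowed

If inherited, *donlasude would pass through all of Fetasen's changes:
Fetasen: start from *donlasude.
  rule 1: no change — donlasude
  rule 2 (rhotacism): donlasude → donlarude
  rule 3 (unconditioned shift): donlarude → donrarude
  rule 4: no change — donrarude
  rule 5 (vowel merger): donrarude → donrerude
  ⇒ Fetasen donrerude
If borrowed from Panik 'dunlasude' after the early changes, it would undergo only the recent ones:
  rule 4 (unconditioned shift): no change (dunlasude)
  rule 5 (vowel merger): dunlasude → dunlesude
  ⇒ as a loan: dunlesude
Fetasen 'dunlesude' matches the loan outcome 'dunlesude', not the inherited 'donrerude' — it skipped the early Fetasen changes, so it was borrowed from Panik.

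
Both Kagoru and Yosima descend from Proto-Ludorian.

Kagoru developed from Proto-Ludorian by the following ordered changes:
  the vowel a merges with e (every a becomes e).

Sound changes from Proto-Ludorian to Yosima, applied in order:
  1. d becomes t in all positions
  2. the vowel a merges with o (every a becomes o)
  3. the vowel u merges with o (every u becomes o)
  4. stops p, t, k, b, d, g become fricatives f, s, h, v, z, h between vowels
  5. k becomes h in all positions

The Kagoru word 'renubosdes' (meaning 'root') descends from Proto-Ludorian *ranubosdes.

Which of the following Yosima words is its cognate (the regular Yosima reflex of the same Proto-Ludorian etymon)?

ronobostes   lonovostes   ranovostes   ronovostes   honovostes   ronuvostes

ronovostes

Yosima: start from *ranubosdes.
  rule 1 (unconditioned shift): ranubosdes → ranubostes
  rule 2 (vowel merger): ranubostes → ronubostes
  rule 3 (vowel merger): ronubostes → ronobostes
  rule 4 (intervocalic lenition): ronobostes → ronovostes
  rule 5: no change — ronovostes
  ⇒ Yosima ronovostes
Only 'ronovostes' matches the regular Yosima development of *ranubosdes.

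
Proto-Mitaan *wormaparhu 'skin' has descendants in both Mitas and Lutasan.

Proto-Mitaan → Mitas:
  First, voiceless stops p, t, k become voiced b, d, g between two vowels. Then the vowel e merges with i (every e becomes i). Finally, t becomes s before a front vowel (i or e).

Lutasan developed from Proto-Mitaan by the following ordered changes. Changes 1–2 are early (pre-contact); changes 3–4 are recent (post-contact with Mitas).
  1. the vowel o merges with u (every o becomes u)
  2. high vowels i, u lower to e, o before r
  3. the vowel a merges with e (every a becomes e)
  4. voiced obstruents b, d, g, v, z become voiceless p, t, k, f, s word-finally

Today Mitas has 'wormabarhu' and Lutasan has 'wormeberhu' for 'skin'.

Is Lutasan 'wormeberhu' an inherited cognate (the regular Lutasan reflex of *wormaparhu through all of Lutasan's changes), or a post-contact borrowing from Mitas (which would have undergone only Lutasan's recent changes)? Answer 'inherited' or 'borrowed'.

If inherited, *wormaparhu would pass through all of Lutasan's changes:
Lutasan: *wormaparhu
  wormaparhu → wurmaparhu   [vowel merger]
  wurmaparhu → wormaparhu   [pre-rhotic lowering]
  wormaparhu → wormeperhu   [vowel merger]
  wormeperhu (rule 4 does not apply)
  giving Lutasan wormeperhu.
If borrowed from Mitas 'wormabarhu' after the early changes, it would undergo only the recent ones:
  rule 3 (vowel merger): wormabarhu → wormeberhu
  rule 4 (final devoicing): no change (wormeberhu)
  ⇒ as a loan: wormeberhu
Lutasan 'wormeberhu' matches the loan outcome 'wormeberhu', not the inherited 'wormeperhu' — it skipped the early Lutasan changes, so it was borrowed from Mitas.

borrowed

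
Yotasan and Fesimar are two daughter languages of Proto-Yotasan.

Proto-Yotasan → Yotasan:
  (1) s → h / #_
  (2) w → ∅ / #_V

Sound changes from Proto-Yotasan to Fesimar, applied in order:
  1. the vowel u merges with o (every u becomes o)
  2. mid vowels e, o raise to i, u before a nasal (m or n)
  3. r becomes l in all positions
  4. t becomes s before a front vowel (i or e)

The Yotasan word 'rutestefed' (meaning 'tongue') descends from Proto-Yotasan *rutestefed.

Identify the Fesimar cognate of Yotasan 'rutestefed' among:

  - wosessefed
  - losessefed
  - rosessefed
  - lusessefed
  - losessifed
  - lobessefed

Fesimar: *rutestefed > rotestefed > lotestefed > losessefed  (by vowel merger, unconditioned shift, palatalisation)
Among the options, 'losessefed' alone shows every Fesimar change applied in order.

losessefed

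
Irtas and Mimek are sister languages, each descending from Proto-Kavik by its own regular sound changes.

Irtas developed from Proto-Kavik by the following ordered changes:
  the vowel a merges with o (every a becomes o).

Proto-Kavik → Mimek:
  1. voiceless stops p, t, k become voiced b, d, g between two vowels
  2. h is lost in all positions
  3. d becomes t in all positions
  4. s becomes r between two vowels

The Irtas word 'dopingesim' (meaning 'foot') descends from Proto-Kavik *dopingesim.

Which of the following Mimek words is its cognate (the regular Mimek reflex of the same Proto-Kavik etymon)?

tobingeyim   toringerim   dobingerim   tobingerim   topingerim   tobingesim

tobingerim

Mimek: *dopingesim
  dopingesim → dobingesim   [intervocalic voicing]
  dobingesim (rule 2 does not apply)
  dobingesim → tobingesim   [unconditioned shift]
  tobingesim → tobingerim   [rhotacism]
  giving Mimek tobingerim.
Among the options, 'tobingerim' alone shows every Mimek change applied in order.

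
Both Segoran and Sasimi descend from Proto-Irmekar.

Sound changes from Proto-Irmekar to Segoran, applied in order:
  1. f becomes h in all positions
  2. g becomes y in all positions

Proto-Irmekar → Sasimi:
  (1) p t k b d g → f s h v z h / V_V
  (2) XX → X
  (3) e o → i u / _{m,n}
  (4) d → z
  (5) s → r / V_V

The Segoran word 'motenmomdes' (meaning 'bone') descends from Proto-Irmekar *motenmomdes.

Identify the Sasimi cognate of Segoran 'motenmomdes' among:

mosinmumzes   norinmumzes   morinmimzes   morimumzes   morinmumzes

Sasimi: start from *motenmomdes.
  rule 1 (intervocalic lenition): motenmomdes → mosenmomdes
  rule 2: no change — mosenmomdes
  rule 3 (pre-nasal raising): mosenmomdes → mosinmumdes
  rule 4 (unconditioned shift): mosinmumdes → mosinmumzes
  rule 5 (rhotacism): mosinmumzes → morinmumzes
  ⇒ Sasimi morinmumzes

morinmumzes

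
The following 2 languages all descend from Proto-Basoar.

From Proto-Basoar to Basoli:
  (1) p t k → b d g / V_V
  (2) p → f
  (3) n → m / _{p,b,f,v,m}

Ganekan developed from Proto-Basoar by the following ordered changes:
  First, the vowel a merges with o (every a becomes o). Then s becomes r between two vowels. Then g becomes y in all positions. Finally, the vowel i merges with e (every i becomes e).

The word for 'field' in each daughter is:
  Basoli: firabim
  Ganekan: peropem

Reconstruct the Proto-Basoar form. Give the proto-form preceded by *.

*pirapim

Position 1: Basoli has f, Ganekan has p. Ganekan preserves p here (none of its changes turn any other segment into p), so the proto-segment is *p.
Position 5: Basoli has b, Ganekan has p. Ganekan preserves p here (none of its changes turn any other segment into p), so the proto-segment is *p.
Position 2: Basoli has i, Ganekan has e. Basoli preserves i here (none of its changes turn any other segment into i), so the proto-segment is *i.
Verify the candidate proto-form against each daughter:
Basoli: *pirapim > pirabim > firabim  (by intervocalic voicing, unconditioned shift)
Ganekan: start from *pirapim.
  rule 1 (vowel merger): pirapim → piropim
  rule 2: no change — piropim
  rule 3: no change — piropim
  rule 4 (vowel merger): piropim → peropem
  ⇒ Ganekan peropem
Only *pirapim yields all of Basoli firabim, Ganekan peropem.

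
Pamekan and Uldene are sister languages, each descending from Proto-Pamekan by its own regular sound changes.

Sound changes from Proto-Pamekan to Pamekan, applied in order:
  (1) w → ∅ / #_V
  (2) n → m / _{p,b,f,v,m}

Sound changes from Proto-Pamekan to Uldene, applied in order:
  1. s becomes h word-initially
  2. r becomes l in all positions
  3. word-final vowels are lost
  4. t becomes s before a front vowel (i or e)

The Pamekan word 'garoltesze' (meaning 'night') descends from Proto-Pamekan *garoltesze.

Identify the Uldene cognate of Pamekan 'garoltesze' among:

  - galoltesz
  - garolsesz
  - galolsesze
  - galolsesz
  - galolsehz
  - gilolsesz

galolsesz

Uldene: *garoltesze
  garoltesze (rule 1 does not apply)
  garoltesze → galoltesze   [unconditioned shift]
  galoltesze → galoltesz   [apocope]
  galoltesz → galolsesz   [palatalisation]
  giving Uldene galolsesz.
Among the options, 'galolsesz' alone shows every Uldene change applied in order.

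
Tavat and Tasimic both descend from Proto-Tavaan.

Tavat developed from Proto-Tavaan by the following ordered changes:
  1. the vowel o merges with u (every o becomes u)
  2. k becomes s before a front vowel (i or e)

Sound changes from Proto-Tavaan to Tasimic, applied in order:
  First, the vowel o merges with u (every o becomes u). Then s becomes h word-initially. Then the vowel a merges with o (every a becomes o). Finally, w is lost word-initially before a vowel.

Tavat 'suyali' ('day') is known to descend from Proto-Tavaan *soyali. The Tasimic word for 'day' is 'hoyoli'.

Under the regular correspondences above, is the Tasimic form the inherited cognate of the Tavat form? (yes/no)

no

Derive the expected Tasimic reflex of *soyali:
Tasimic: *soyali
  soyali → suyali   [vowel merger]
  suyali → huyali   [debuccalisation]
  huyali → huyoli   [vowel merger]
  huyoli (rule 4 does not apply)
  giving Tasimic huyoli.
The regular Tasimic reflex would be 'huyoli', but the attested form is 'hoyoli'. The correspondence is irregular, so they are not cognates (the Tasimic form has a different source).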